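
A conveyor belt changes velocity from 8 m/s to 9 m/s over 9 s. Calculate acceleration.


Given: initial velocity v0 = 8 m/s, final velocity v = 9 m/s, time t = 9 s
Using a = (v - v0) / t
a = (9 - 8) / 9
a = 1 / 9
a = 1/9 m/s^2

1/9 m/s^2


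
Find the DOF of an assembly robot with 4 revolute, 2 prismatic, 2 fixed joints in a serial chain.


Given: serial robot with 4 revolute, 2 prismatic, 2 fixed joints
DOF contribution per joint type: revolute=1, prismatic=1, spherical=3, fixed=0
DOF = 4*1 + 2*1 + 2*0
DOF = 6

6


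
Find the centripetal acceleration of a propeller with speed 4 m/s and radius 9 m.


Given: v = 4 m/s, r = 9 m
Using a_c = v^2 / r
a_c = 4^2 / 9
a_c = 16 / 9
a_c = 16/9 m/s^2

16/9 m/s^2


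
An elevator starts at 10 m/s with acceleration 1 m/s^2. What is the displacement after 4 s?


Given: v0 = 10 m/s, a = 1 m/s^2, t = 4 s
Using s = v0*t + (1/2)*a*t^2
s = 10*4 + (1/2)*1*4^2
s = 40 + (1/2)*16
s = 40 + 8
s = 48

48 m


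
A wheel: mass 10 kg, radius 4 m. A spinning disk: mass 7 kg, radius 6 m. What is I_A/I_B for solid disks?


Given: M1=10 kg, R1=4 m, M2=7 kg, R2=6 m
For a disk: I = (1/2)*M*R^2, so I_A/I_B = (M1*R1^2)/(M2*R2^2)
M1*R1^2 = 10*16 = 160
M2*R2^2 = 7*36 = 252
I_A/I_B = 160/252 = 40/63

40/63


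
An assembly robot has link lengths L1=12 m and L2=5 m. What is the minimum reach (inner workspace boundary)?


Given: L1 = 12 m, L2 = 5 m
For a 2-link planar arm, min reach = |L1 - L2| (second link folded back)
Min reach = |12 - 5|
Min reach = 7 m

7 m


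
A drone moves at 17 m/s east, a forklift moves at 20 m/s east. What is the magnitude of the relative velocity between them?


Given: v_A = 17 m/s east, v_B = 20 m/s east
Both move in the same direction; relative speed = |v_A - v_B|
|17 - 20| = |-3|
= 3 m/s

3 m/s


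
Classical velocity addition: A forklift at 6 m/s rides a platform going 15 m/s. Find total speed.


Given: object velocity = 6 m/s, platform velocity = 15 m/s (same direction)
Using classical velocity addition: v_total = v_object + v_platform
v_total = 6 + 15
v_total = 21 m/s

21 m/s


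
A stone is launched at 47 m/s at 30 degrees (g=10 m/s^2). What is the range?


Given: v0 = 47 m/s, theta = 30 deg, g = 10 m/s^2
sin(2*30) = sin(60) = sqrt(3)/2
Using R = v0^2 * sin(2*theta) / g
R = 47^2 * (sqrt(3)/2) / 10
R = 2209 * sqrt(3) / 20
R = 2209/20*sqrt(3) m

2209/20*sqrt(3) m


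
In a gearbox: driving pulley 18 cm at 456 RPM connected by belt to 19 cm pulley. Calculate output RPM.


Given: D1 = 18 cm, w1 = 456 RPM, D2 = 19 cm
Using D1*w1 = D2*w2
w2 = D1*w1 / D2
w2 = 18*456 / 19
w2 = 8208 / 19
w2 = 432 RPM

432 RPM


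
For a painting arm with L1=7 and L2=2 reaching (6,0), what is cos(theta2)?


Given: L1 = 7, L2 = 2, target (x, y) = (6, 0)
Using cos(theta2) = (x^2 + y^2 - L1^2 - L2^2) / (2*L1*L2)
x^2 + y^2 = 6^2 + 0 = 36
L1^2 + L2^2 = 49 + 4 = 53
Numerator = 36 - 53 = -17
Denominator = 2*7*2 = 28
cos(theta2) = -17/28 = -17/28

-17/28


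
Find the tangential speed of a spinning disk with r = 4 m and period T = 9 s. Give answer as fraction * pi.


Given: radius r = 4 m, period T = 9 s
Using v = 2*pi*r / T
v = 2*pi*4 / 9
v = 8*pi / 9
v = 8/9*pi m/s

8/9*pi m/s


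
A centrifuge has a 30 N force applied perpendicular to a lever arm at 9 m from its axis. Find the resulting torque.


Given: F = 30 N, r = 9 m, angle = 90 deg (perpendicular)
Using tau = F * r * sin(90)
sin(90) = 1
tau = 30 * 9 * 1
tau = 270 Nm

270 Nm


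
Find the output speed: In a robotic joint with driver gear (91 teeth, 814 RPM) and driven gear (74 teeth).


Given: N1 = 91 teeth, w1 = 814 RPM, N2 = 74 teeth
Using N1*w1 = N2*w2
w2 = N1*w1 / N2
w2 = 91*814 / 74
w2 = 74074 / 74
w2 = 1001 RPM

1001 RPM


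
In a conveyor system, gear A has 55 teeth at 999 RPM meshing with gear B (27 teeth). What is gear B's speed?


Given: N1 = 55 teeth, w1 = 999 RPM, N2 = 27 teeth
Using N1*w1 = N2*w2
w2 = N1*w1 / N2
w2 = 55*999 / 27
w2 = 54945 / 27
w2 = 2035 RPM

2035 RPM


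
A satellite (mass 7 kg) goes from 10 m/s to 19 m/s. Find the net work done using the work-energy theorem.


Given: m = 7 kg, v0 = 10 m/s, v = 19 m/s
Using W = (1/2)*m*(v^2 - v0^2)
v^2 = 19^2 = 361
v0^2 = 10^2 = 100
v^2 - v0^2 = 361 - 100 = 261
W = (1/2)*7*261 = 1827/2 J

1827/2 J


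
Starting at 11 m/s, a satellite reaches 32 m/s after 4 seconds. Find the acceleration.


Given: initial velocity v0 = 11 m/s, final velocity v = 32 m/s, time t = 4 s
Using a = (v - v0) / t
a = (32 - 11) / 4
a = 21 / 4
a = 21/4 m/s^2

21/4 m/s^2


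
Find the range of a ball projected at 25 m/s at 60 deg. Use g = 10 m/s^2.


Given: v0 = 25 m/s, theta = 60 deg, g = 10 m/s^2
sin(2*60) = sin(120) = sqrt(3)/2
Using R = v0^2 * sin(2*theta) / g
R = 25^2 * (sqrt(3)/2) / 10
R = 625 * sqrt(3) / 20
R = 125/4*sqrt(3) m

125/4*sqrt(3) m


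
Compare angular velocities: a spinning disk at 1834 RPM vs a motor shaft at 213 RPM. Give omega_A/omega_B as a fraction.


Given: RPM_A = 1834, RPM_B = 213
omega = 2*pi*RPM/60, so omega_A/omega_B = RPM_A / RPM_B
omega_A/omega_B = 1834 / 213
omega_A/omega_B = 1834/213

1834/213


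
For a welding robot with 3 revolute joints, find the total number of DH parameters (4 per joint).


Given: 3 joints, 4 DH parameters per joint (d, theta, a, alpha)
Total DH parameters = number_of_joints * 4
Total = 3 * 4
Total = 12

12


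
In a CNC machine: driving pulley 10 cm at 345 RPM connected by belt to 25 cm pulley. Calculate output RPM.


Given: D1 = 10 cm, w1 = 345 RPM, D2 = 25 cm
Using D1*w1 = D2*w2
w2 = D1*w1 / D2
w2 = 10*345 / 25
w2 = 3450 / 25
w2 = 138 RPM

138 RPM


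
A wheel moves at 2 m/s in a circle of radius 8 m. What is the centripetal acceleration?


Given: v = 2 m/s, r = 8 m
Using a_c = v^2 / r
a_c = 2^2 / 8
a_c = 4 / 8
a_c = 1/2 m/s^2

1/2 m/s^2


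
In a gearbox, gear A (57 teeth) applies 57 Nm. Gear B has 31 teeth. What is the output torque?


Given: N1 = 57, N2 = 31, T1 = 57 Nm
Using T2/T1 = N2/N1
T2 = T1 * N2 / N1
T2 = 57 * 31 / 57
T2 = 1767 / 57
T2 = 31 Nm

31 Nm


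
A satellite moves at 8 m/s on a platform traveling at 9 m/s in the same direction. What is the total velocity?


Given: object velocity = 8 m/s, platform velocity = 9 m/s (same direction)
Using classical velocity addition: v_total = v_object + v_platform
v_total = 8 + 9
v_total = 17 m/s

17 m/s


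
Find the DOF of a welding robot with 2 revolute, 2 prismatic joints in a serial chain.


Given: serial robot with 2 revolute, 2 prismatic joints
DOF contribution per joint type: revolute=1, prismatic=1, spherical=3, fixed=0
DOF = 2*1 + 2*1
DOF = 4

4


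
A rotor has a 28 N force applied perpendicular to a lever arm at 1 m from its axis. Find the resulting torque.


Given: F = 28 N, r = 1 m, angle = 90 deg (perpendicular)
Using tau = F * r * sin(90)
sin(90) = 1
tau = 28 * 1 * 1
tau = 28 Nm

28 Nm


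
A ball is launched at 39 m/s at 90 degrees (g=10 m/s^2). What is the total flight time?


Given: v0 = 39 m/s, theta = 90 deg, g = 10 m/s^2
sin(90) = 1
Using T = 2*v0*sin(theta) / g
T = 2*39*1 / 10
T = 78 / 10
T = 39/5 s

39/5 s


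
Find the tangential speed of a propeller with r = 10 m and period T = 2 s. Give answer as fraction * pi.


Given: radius r = 10 m, period T = 2 s
Using v = 2*pi*r / T
v = 2*pi*10 / 2
v = 20*pi / 2
v = 10*pi m/s

10*pi m/s


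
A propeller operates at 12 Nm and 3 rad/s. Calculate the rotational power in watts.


Given: tau = 12 Nm, omega = 3 rad/s
Using P = tau * omega
P = 12 * 3
P = 36 W

36 W


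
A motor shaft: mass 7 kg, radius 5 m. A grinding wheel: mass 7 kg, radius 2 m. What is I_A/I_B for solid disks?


Given: M1=7 kg, R1=5 m, M2=7 kg, R2=2 m
For a disk: I = (1/2)*M*R^2, so I_A/I_B = (M1*R1^2)/(M2*R2^2)
M1*R1^2 = 7*25 = 175
M2*R2^2 = 7*4 = 28
I_A/I_B = 175/28 = 25/4

25/4


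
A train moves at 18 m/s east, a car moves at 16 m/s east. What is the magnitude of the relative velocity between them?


Given: v_A = 18 m/s east, v_B = 16 m/s east
Both move in the same direction; relative speed = |v_A - v_B|
|18 - 16| = |2|
= 2 m/s

2 m/s


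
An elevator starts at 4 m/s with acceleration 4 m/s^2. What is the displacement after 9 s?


Given: v0 = 4 m/s, a = 4 m/s^2, t = 9 s
Using s = v0*t + (1/2)*a*t^2
s = 4*9 + (1/2)*4*9^2
s = 36 + (1/2)*324
s = 36 + 162
s = 198

198 m


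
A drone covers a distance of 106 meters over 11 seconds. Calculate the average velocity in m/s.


Given: distance d = 106 m, time t = 11 s
Using v = d / t
v = 106 / 11
v = 106/11 m/s

106/11 m/s


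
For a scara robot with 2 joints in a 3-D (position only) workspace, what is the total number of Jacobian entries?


Given: task space dimension = 3, joints = 2
Jacobian is a 3 x 2 matrix
Total entries = rows * columns
Total = 3 * 2
Total = 6

6


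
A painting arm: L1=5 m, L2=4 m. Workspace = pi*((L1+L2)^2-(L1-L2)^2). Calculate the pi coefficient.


Given: L1 = 5, L2 = 4
(L1+L2)^2 = (9)^2 = 81
(L1-L2)^2 = (1)^2 = 1
Difference = 81 - 1 = 80
This equals 4*L1*L2 = 4*5*4 = 80
Workspace area = 80*pi

80


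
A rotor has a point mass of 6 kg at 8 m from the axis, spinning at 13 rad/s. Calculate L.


Given: m = 6 kg, r = 8 m, omega = 13 rad/s
For a point mass: I = m*r^2
I = 6*8^2 = 6*64 = 384
L = I*omega = 384*13
L = 4992 kg*m^2/s

4992 kg*m^2/s


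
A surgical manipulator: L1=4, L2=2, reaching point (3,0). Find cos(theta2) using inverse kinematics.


Given: L1 = 4, L2 = 2, target (x, y) = (3, 0)
Using cos(theta2) = (x^2 + y^2 - L1^2 - L2^2) / (2*L1*L2)
x^2 + y^2 = 3^2 + 0 = 9
L1^2 + L2^2 = 16 + 4 = 20
Numerator = 9 - 20 = -11
Denominator = 2*4*2 = 16
cos(theta2) = -11/16 = -11/16

-11/16


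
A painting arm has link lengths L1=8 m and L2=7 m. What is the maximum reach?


Given: L1 = 8 m, L2 = 7 m
For a 2-link planar arm, max reach = L1 + L2 (fully extended)
Max reach = 8 + 7
Max reach = 15 m

15 m


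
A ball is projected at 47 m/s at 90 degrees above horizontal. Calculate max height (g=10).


Given: v0 = 47 m/s, theta = 90 deg, g = 10 m/s^2
sin^2(90) = 1
Using H = v0^2 * sin^2(theta) / (2*g)
H = 47^2 * 1 / (2*10)
H = 2209 * 1 / 20
H = 2209 / 20
H = 2209/20 m

2209/20 m


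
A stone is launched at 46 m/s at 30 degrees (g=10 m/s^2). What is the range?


Given: v0 = 46 m/s, theta = 30 deg, g = 10 m/s^2
sin(2*30) = sin(60) = sqrt(3)/2
Using R = v0^2 * sin(2*theta) / g
R = 46^2 * (sqrt(3)/2) / 10
R = 2116 * sqrt(3) / 20
R = 529/5*sqrt(3) m

529/5*sqrt(3) m


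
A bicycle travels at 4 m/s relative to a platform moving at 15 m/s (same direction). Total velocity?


Given: object velocity = 4 m/s, platform velocity = 15 m/s (same direction)
Using classical velocity addition: v_total = v_object + v_platform
v_total = 4 + 15
v_total = 19 m/s

19 m/s


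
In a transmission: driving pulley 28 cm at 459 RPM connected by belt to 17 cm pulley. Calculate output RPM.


Given: D1 = 28 cm, w1 = 459 RPM, D2 = 17 cm
Using D1*w1 = D2*w2
w2 = D1*w1 / D2
w2 = 28*459 / 17
w2 = 12852 / 17
w2 = 756 RPM

756 RPM


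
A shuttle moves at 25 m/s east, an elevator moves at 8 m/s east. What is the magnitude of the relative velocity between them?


Given: v_A = 25 m/s east, v_B = 8 m/s east
Both move in the same direction; relative speed = |v_A - v_B|
|25 - 8| = |17|
= 17 m/s

17 m/s


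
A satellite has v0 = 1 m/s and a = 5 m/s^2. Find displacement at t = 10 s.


Given: v0 = 1 m/s, a = 5 m/s^2, t = 10 s
Using s = v0*t + (1/2)*a*t^2
s = 1*10 + (1/2)*5*10^2
s = 10 + (1/2)*500
s = 10 + 250
s = 260

260 m


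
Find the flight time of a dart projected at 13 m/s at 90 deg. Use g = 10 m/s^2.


Given: v0 = 13 m/s, theta = 90 deg, g = 10 m/s^2
sin(90) = 1
Using T = 2*v0*sin(theta) / g
T = 2*13*1 / 10
T = 26 / 10
T = 13/5 s

13/5 s


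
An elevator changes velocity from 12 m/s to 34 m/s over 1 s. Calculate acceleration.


Given: initial velocity v0 = 12 m/s, final velocity v = 34 m/s, time t = 1 s
Using a = (v - v0) / t
a = (34 - 12) / 1
a = 22 / 1
a = 22 m/s^2

22 m/s^2


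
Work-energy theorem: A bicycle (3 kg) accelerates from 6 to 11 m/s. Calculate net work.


Given: m = 3 kg, v0 = 6 m/s, v = 11 m/s
Using W = (1/2)*m*(v^2 - v0^2)
v^2 = 11^2 = 121
v0^2 = 6^2 = 36
v^2 - v0^2 = 121 - 36 = 85
W = (1/2)*3*85 = 255/2 J

255/2 J


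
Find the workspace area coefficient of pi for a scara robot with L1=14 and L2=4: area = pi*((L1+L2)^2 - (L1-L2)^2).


Given: L1 = 14, L2 = 4
(L1+L2)^2 = (18)^2 = 324
(L1-L2)^2 = (10)^2 = 100
Difference = 324 - 100 = 224
This equals 4*L1*L2 = 4*14*4 = 224
Workspace area = 224*pi

224


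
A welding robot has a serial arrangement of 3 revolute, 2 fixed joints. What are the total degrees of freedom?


Given: serial robot with 3 revolute, 2 fixed joints
DOF contribution per joint type: revolute=1, prismatic=1, spherical=3, fixed=0
DOF = 3*1 + 2*0
DOF = 3

3


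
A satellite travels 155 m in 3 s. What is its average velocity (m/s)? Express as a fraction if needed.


Given: distance d = 155 m, time t = 3 s
Using v = d / t
v = 155 / 3
v = 155/3 m/s

155/3 m/s


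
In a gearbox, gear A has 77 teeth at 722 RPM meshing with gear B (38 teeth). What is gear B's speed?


Given: N1 = 77 teeth, w1 = 722 RPM, N2 = 38 teeth
Using N1*w1 = N2*w2
w2 = N1*w1 / N2
w2 = 77*722 / 38
w2 = 55594 / 38
w2 = 1463 RPM

1463 RPM


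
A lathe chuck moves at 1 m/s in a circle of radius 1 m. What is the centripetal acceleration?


Given: v = 1 m/s, r = 1 m
Using a_c = v^2 / r
a_c = 1^2 / 1
a_c = 1 / 1
a_c = 1 m/s^2

1 m/s^2


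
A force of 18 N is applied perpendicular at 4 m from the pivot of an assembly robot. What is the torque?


Given: F = 18 N, r = 4 m, angle = 90 deg (perpendicular)
Using tau = F * r * sin(90)
sin(90) = 1
tau = 18 * 4 * 1
tau = 72 Nm

72 Nm


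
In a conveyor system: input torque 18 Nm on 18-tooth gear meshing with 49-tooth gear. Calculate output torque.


Given: N1 = 18, N2 = 49, T1 = 18 Nm
Using T2/T1 = N2/N1
T2 = T1 * N2 / N1
T2 = 18 * 49 / 18
T2 = 882 / 18
T2 = 49 Nm

49 Nm


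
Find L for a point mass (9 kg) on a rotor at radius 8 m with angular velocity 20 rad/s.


Given: m = 9 kg, r = 8 m, omega = 20 rad/s
For a point mass: I = m*r^2
I = 9*8^2 = 9*64 = 576
L = I*omega = 576*20
L = 11520 kg*m^2/s

11520 kg*m^2/s


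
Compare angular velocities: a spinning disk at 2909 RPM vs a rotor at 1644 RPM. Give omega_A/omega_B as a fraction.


Given: RPM_A = 2909, RPM_B = 1644
omega = 2*pi*RPM/60, so omega_A/omega_B = RPM_A / RPM_B
omega_A/omega_B = 2909 / 1644
omega_A/omega_B = 2909/1644

2909/1644


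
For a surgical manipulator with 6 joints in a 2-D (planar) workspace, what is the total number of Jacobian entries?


Given: task space dimension = 2, joints = 6
Jacobian is a 2 x 6 matrix
Total entries = rows * columns
Total = 2 * 6
Total = 12

12


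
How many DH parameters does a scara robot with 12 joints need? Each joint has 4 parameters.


Given: 12 joints, 4 DH parameters per joint (d, theta, a, alpha)
Total DH parameters = number_of_joints * 4
Total = 12 * 4
Total = 48

48


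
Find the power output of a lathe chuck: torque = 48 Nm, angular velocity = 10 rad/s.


Given: tau = 48 Nm, omega = 10 rad/s
Using P = tau * omega
P = 48 * 10
P = 480 W

480 W


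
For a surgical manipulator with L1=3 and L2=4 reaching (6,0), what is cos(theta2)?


Given: L1 = 3, L2 = 4, target (x, y) = (6, 0)
Using cos(theta2) = (x^2 + y^2 - L1^2 - L2^2) / (2*L1*L2)
x^2 + y^2 = 6^2 + 0 = 36
L1^2 + L2^2 = 9 + 16 = 25
Numerator = 36 - 25 = 11
Denominator = 2*3*4 = 24
cos(theta2) = 11/24 = 11/24

11/24


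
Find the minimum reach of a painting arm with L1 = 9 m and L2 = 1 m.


Given: L1 = 9 m, L2 = 1 m
For a 2-link planar arm, min reach = |L1 - L2| (second link folded back)
Min reach = |9 - 1|
Min reach = 8 m

8 m


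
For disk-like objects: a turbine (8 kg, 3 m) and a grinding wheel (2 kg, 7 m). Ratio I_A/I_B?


Given: M1=8 kg, R1=3 m, M2=2 kg, R2=7 m
For a disk: I = (1/2)*M*R^2, so I_A/I_B = (M1*R1^2)/(M2*R2^2)
M1*R1^2 = 8*9 = 72
M2*R2^2 = 2*49 = 98
I_A/I_B = 72/98 = 36/49

36/49


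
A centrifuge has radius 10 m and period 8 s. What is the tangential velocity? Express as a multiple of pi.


Given: radius r = 10 m, period T = 8 s
Using v = 2*pi*r / T
v = 2*pi*10 / 8
v = 20*pi / 8
v = 5/2*pi m/s

5/2*pi m/s


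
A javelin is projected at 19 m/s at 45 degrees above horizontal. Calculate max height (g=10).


Given: v0 = 19 m/s, theta = 45 deg, g = 10 m/s^2
sin^2(45) = 1/2
Using H = v0^2 * sin^2(theta) / (2*g)
H = 19^2 * 1/2 / (2*10)
H = 361 * 1/2 / 20
H = 361/2 / 20
H = 361/40 m

361/40 m


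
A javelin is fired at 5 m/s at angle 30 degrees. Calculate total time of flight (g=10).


Given: v0 = 5 m/s, theta = 30 deg, g = 10 m/s^2
sin(30) = 1/2
Using T = 2*v0*sin(theta) / g
T = 2*5*1/2 / 10
T = 5 / 10
T = 1/2 s

1/2 s


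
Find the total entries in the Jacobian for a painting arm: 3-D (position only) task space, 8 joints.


Given: task space dimension = 3, joints = 8
Jacobian is a 3 x 8 matrix
Total entries = rows * columns
Total = 3 * 8
Total = 24

24


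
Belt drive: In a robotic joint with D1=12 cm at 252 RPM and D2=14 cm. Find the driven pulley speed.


Given: D1 = 12 cm, w1 = 252 RPM, D2 = 14 cm
Using D1*w1 = D2*w2
w2 = D1*w1 / D2
w2 = 12*252 / 14
w2 = 3024 / 14
w2 = 216 RPM

216 RPM


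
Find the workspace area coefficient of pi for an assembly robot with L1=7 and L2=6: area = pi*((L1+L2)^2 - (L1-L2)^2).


Given: L1 = 7, L2 = 6
(L1+L2)^2 = (13)^2 = 169
(L1-L2)^2 = (1)^2 = 1
Difference = 169 - 1 = 168
This equals 4*L1*L2 = 4*7*6 = 168
Workspace area = 168*pi

168


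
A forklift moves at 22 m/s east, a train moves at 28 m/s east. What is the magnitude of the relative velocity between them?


Given: v_A = 22 m/s east, v_B = 28 m/s east
Both move in the same direction; relative speed = |v_A - v_B|
|22 - 28| = |-6|
= 6 m/s

6 m/s


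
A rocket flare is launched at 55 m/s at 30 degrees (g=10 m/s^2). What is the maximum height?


Given: v0 = 55 m/s, theta = 30 deg, g = 10 m/s^2
sin^2(30) = 1/4
Using H = v0^2 * sin^2(theta) / (2*g)
H = 55^2 * 1/4 / (2*10)
H = 3025 * 1/4 / 20
H = 3025/4 / 20
H = 605/16 m

605/16 m


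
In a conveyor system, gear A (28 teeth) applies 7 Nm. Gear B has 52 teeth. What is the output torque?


Given: N1 = 28, N2 = 52, T1 = 7 Nm
Using T2/T1 = N2/N1
T2 = T1 * N2 / N1
T2 = 7 * 52 / 28
T2 = 364 / 28
T2 = 13 Nm

13 Nm


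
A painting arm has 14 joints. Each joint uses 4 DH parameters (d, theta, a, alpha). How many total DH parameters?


Given: 14 joints, 4 DH parameters per joint (d, theta, a, alpha)
Total DH parameters = number_of_joints * 4
Total = 14 * 4
Total = 56

56


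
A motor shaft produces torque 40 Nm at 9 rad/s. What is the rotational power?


Given: tau = 40 Nm, omega = 9 rad/s
Using P = tau * omega
P = 40 * 9
P = 360 W

360 W


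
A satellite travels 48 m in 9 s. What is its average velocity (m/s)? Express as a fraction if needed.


Given: distance d = 48 m, time t = 9 s
Using v = d / t
v = 48 / 9
v = 16/3 m/s

16/3 m/s


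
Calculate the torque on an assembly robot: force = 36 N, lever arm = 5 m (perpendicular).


Given: F = 36 N, r = 5 m, angle = 90 deg (perpendicular)
Using tau = F * r * sin(90)
sin(90) = 1
tau = 36 * 5 * 1
tau = 180 Nm

180 Nm


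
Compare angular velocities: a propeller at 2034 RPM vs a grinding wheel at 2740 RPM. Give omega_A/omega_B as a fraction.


Given: RPM_A = 2034, RPM_B = 2740
omega = 2*pi*RPM/60, so omega_A/omega_B = RPM_A / RPM_B
omega_A/omega_B = 2034 / 2740
omega_A/omega_B = 1017/1370

1017/1370


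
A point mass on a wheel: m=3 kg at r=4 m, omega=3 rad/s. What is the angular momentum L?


Given: m = 3 kg, r = 4 m, omega = 3 rad/s
For a point mass: I = m*r^2
I = 3*4^2 = 3*16 = 48
L = I*omega = 48*3
L = 144 kg*m^2/s

144 kg*m^2/s


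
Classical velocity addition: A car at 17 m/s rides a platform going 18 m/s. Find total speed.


Given: object velocity = 17 m/s, platform velocity = 18 m/s (same direction)
Using classical velocity addition: v_total = v_object + v_platform
v_total = 17 + 18
v_total = 35 m/s

35 m/s


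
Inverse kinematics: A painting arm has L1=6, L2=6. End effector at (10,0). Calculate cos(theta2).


Given: L1 = 6, L2 = 6, target (x, y) = (10, 0)
Using cos(theta2) = (x^2 + y^2 - L1^2 - L2^2) / (2*L1*L2)
x^2 + y^2 = 10^2 + 0 = 100
L1^2 + L2^2 = 36 + 36 = 72
Numerator = 100 - 72 = 28
Denominator = 2*6*6 = 72
cos(theta2) = 28/72 = 7/18

7/18


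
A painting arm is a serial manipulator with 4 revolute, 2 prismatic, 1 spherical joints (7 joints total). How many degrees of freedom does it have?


Given: serial robot with 4 revolute, 2 prismatic, 1 spherical joints
DOF contribution per joint type: revolute=1, prismatic=1, spherical=3, fixed=0
DOF = 4*1 + 2*1 + 1*3
DOF = 9

9


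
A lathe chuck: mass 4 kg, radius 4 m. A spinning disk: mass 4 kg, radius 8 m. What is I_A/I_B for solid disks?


Given: M1=4 kg, R1=4 m, M2=4 kg, R2=8 m
For a disk: I = (1/2)*M*R^2, so I_A/I_B = (M1*R1^2)/(M2*R2^2)
M1*R1^2 = 4*16 = 64
M2*R2^2 = 4*64 = 256
I_A/I_B = 64/256 = 1/4

1/4


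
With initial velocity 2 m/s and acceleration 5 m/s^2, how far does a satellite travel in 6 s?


Given: v0 = 2 m/s, a = 5 m/s^2, t = 6 s
Using s = v0*t + (1/2)*a*t^2
s = 2*6 + (1/2)*5*6^2
s = 12 + (1/2)*180
s = 12 + 90
s = 102

102 m


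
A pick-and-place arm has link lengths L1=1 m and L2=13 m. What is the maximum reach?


Given: L1 = 1 m, L2 = 13 m
For a 2-link planar arm, max reach = L1 + L2 (fully extended)
Max reach = 1 + 13
Max reach = 14 m

14 m


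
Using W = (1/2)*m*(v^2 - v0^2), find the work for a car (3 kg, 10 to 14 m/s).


Given: m = 3 kg, v0 = 10 m/s, v = 14 m/s
Using W = (1/2)*m*(v^2 - v0^2)
v^2 = 14^2 = 196
v0^2 = 10^2 = 100
v^2 - v0^2 = 196 - 100 = 96
W = (1/2)*3*96 = 144 J

144 J


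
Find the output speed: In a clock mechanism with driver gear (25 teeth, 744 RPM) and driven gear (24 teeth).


Given: N1 = 25 teeth, w1 = 744 RPM, N2 = 24 teeth
Using N1*w1 = N2*w2
w2 = N1*w1 / N2
w2 = 25*744 / 24
w2 = 18600 / 24
w2 = 775 RPM

775 RPM


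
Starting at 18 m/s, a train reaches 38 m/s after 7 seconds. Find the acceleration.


Given: initial velocity v0 = 18 m/s, final velocity v = 38 m/s, time t = 7 s
Using a = (v - v0) / t
a = (38 - 18) / 7
a = 20 / 7
a = 20/7 m/s^2

20/7 m/s^2


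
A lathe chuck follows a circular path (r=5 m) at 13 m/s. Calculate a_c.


Given: v = 13 m/s, r = 5 m
Using a_c = v^2 / r
a_c = 13^2 / 5
a_c = 169 / 5
a_c = 169/5 m/s^2

169/5 m/s^2


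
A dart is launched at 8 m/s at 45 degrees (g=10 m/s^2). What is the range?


Given: v0 = 8 m/s, theta = 45 deg, g = 10 m/s^2
sin(2*45) = sin(90) = 1
Using R = v0^2 * sin(2*theta) / g
R = 8^2 * 1 / 10
R = 64 / 10
R = 32/5 m

32/5 m


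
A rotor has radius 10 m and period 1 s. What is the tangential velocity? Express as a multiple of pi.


Given: radius r = 10 m, period T = 1 s
Using v = 2*pi*r / T
v = 2*pi*10 / 1
v = 20*pi / 1
v = 20*pi m/s

20*pi m/s


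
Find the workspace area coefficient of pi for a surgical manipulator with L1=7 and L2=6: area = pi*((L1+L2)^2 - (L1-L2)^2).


Given: L1 = 7, L2 = 6
(L1+L2)^2 = (13)^2 = 169
(L1-L2)^2 = (1)^2 = 1
Difference = 169 - 1 = 168
This equals 4*L1*L2 = 4*7*6 = 168
Workspace area = 168*pi

168


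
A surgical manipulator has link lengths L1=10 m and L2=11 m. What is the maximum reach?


Given: L1 = 10 m, L2 = 11 m
For a 2-link planar arm, max reach = L1 + L2 (fully extended)
Max reach = 10 + 11
Max reach = 21 m

21 m


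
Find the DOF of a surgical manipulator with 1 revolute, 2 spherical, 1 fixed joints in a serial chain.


Given: serial robot with 1 revolute, 2 spherical, 1 fixed joints
DOF contribution per joint type: revolute=1, prismatic=1, spherical=3, fixed=0
DOF = 1*1 + 2*3 + 1*0
DOF = 7

7


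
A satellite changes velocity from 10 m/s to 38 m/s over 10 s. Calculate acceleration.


Given: initial velocity v0 = 10 m/s, final velocity v = 38 m/s, time t = 10 s
Using a = (v - v0) / t
a = (38 - 10) / 10
a = 28 / 10
a = 14/5 m/s^2

14/5 m/s^2


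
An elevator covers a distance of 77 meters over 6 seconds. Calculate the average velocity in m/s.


Given: distance d = 77 m, time t = 6 s
Using v = d / t
v = 77 / 6
v = 77/6 m/s

77/6 m/s


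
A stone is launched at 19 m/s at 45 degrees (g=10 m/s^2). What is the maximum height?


Given: v0 = 19 m/s, theta = 45 deg, g = 10 m/s^2
sin^2(45) = 1/2
Using H = v0^2 * sin^2(theta) / (2*g)
H = 19^2 * 1/2 / (2*10)
H = 361 * 1/2 / 20
H = 361/2 / 20
H = 361/40 m

361/40 m


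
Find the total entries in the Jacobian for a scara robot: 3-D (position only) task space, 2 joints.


Given: task space dimension = 3, joints = 2
Jacobian is a 3 x 2 matrix
Total entries = rows * columns
Total = 3 * 2
Total = 6

6


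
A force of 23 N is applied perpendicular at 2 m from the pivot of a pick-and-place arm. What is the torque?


Given: F = 23 N, r = 2 m, angle = 90 deg (perpendicular)
Using tau = F * r * sin(90)
sin(90) = 1
tau = 23 * 2 * 1
tau = 46 Nm

46 Nm


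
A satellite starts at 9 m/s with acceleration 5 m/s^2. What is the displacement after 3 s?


Given: v0 = 9 m/s, a = 5 m/s^2, t = 3 s
Using s = v0*t + (1/2)*a*t^2
s = 9*3 + (1/2)*5*3^2
s = 27 + (1/2)*45
s = 27 + 45/2
s = 99/2

99/2 m


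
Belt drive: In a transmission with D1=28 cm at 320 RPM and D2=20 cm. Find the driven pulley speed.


Given: D1 = 28 cm, w1 = 320 RPM, D2 = 20 cm
Using D1*w1 = D2*w2
w2 = D1*w1 / D2
w2 = 28*320 / 20
w2 = 8960 / 20
w2 = 448 RPM

448 RPM


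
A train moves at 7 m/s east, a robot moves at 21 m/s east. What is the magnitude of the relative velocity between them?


Given: v_A = 7 m/s east, v_B = 21 m/s east
Both move in the same direction; relative speed = |v_A - v_B|
|7 - 21| = |-14|
= 14 m/s

14 m/s


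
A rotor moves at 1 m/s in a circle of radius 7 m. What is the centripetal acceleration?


Given: v = 1 m/s, r = 7 m
Using a_c = v^2 / r
a_c = 1^2 / 7
a_c = 1 / 7
a_c = 1/7 m/s^2

1/7 m/s^2


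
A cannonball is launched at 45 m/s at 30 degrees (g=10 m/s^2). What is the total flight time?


Given: v0 = 45 m/s, theta = 30 deg, g = 10 m/s^2
sin(30) = 1/2
Using T = 2*v0*sin(theta) / g
T = 2*45*1/2 / 10
T = 45 / 10
T = 9/2 s

9/2 s


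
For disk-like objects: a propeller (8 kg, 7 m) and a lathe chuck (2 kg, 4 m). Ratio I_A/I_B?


Given: M1=8 kg, R1=7 m, M2=2 kg, R2=4 m
For a disk: I = (1/2)*M*R^2, so I_A/I_B = (M1*R1^2)/(M2*R2^2)
M1*R1^2 = 8*49 = 392
M2*R2^2 = 2*16 = 32
I_A/I_B = 392/32 = 49/4

49/4


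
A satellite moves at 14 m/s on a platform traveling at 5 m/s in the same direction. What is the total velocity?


Given: object velocity = 14 m/s, platform velocity = 5 m/s (same direction)
Using classical velocity addition: v_total = v_object + v_platform
v_total = 14 + 5
v_total = 19 m/s

19 m/s


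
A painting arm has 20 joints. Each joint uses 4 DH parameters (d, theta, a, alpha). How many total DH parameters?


Given: 20 joints, 4 DH parameters per joint (d, theta, a, alpha)
Total DH parameters = number_of_joints * 4
Total = 20 * 4
Total = 80

80


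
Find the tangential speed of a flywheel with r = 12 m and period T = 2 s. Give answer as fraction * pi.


Given: radius r = 12 m, period T = 2 s
Using v = 2*pi*r / T
v = 2*pi*12 / 2
v = 24*pi / 2
v = 12*pi m/s

12*pi m/s


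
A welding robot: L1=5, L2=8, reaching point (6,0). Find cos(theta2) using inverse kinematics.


Given: L1 = 5, L2 = 8, target (x, y) = (6, 0)
Using cos(theta2) = (x^2 + y^2 - L1^2 - L2^2) / (2*L1*L2)
x^2 + y^2 = 6^2 + 0 = 36
L1^2 + L2^2 = 25 + 64 = 89
Numerator = 36 - 89 = -53
Denominator = 2*5*8 = 80
cos(theta2) = -53/80 = -53/80

-53/80


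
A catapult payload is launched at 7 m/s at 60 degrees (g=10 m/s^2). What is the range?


Given: v0 = 7 m/s, theta = 60 deg, g = 10 m/s^2
sin(2*60) = sin(120) = sqrt(3)/2
Using R = v0^2 * sin(2*theta) / g
R = 7^2 * (sqrt(3)/2) / 10
R = 49 * sqrt(3) / 20
R = 49/20*sqrt(3) m

49/20*sqrt(3) m


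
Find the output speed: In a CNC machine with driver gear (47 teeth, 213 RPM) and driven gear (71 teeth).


Given: N1 = 47 teeth, w1 = 213 RPM, N2 = 71 teeth
Using N1*w1 = N2*w2
w2 = N1*w1 / N2
w2 = 47*213 / 71
w2 = 10011 / 71
w2 = 141 RPM

141 RPM


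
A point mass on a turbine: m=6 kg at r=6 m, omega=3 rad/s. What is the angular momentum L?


Given: m = 6 kg, r = 6 m, omega = 3 rad/s
For a point mass: I = m*r^2
I = 6*6^2 = 6*36 = 216
L = I*omega = 216*3
L = 648 kg*m^2/s

648 kg*m^2/s


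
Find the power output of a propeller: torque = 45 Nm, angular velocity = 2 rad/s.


Given: tau = 45 Nm, omega = 2 rad/s
Using P = tau * omega
P = 45 * 2
P = 90 W

90 W


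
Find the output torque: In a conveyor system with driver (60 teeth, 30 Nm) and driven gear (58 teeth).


Given: N1 = 60, N2 = 58, T1 = 30 Nm
Using T2/T1 = N2/N1
T2 = T1 * N2 / N1
T2 = 30 * 58 / 60
T2 = 1740 / 60
T2 = 29 Nm

29 Nm


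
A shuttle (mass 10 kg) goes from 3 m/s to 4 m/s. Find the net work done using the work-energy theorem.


Given: m = 10 kg, v0 = 3 m/s, v = 4 m/s
Using W = (1/2)*m*(v^2 - v0^2)
v^2 = 4^2 = 16
v0^2 = 3^2 = 9
v^2 - v0^2 = 16 - 9 = 7
W = (1/2)*10*7 = 35 J

35 J


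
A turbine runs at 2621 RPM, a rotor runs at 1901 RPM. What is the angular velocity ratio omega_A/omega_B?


Given: RPM_A = 2621, RPM_B = 1901
omega = 2*pi*RPM/60, so omega_A/omega_B = RPM_A / RPM_B
omega_A/omega_B = 2621 / 1901
omega_A/omega_B = 2621/1901

2621/1901


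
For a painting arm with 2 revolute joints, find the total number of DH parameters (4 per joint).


Given: 2 joints, 4 DH parameters per joint (d, theta, a, alpha)
Total DH parameters = number_of_joints * 4
Total = 2 * 4
Total = 8

8


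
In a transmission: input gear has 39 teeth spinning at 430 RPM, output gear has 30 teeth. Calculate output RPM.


Given: N1 = 39 teeth, w1 = 430 RPM, N2 = 30 teeth
Using N1*w1 = N2*w2
w2 = N1*w1 / N2
w2 = 39*430 / 30
w2 = 16770 / 30
w2 = 559 RPM

559 RPM


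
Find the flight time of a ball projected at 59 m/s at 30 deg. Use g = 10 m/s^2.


Given: v0 = 59 m/s, theta = 30 deg, g = 10 m/s^2
sin(30) = 1/2
Using T = 2*v0*sin(theta) / g
T = 2*59*1/2 / 10
T = 59 / 10
T = 59/10 s

59/10 s


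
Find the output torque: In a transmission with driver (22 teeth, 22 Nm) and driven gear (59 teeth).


Given: N1 = 22, N2 = 59, T1 = 22 Nm
Using T2/T1 = N2/N1
T2 = T1 * N2 / N1
T2 = 22 * 59 / 22
T2 = 1298 / 22
T2 = 59 Nm

59 Nm


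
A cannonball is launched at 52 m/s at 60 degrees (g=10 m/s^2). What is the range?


Given: v0 = 52 m/s, theta = 60 deg, g = 10 m/s^2
sin(2*60) = sin(120) = sqrt(3)/2
Using R = v0^2 * sin(2*theta) / g
R = 52^2 * (sqrt(3)/2) / 10
R = 2704 * sqrt(3) / 20
R = 676/5*sqrt(3) m

676/5*sqrt(3) m


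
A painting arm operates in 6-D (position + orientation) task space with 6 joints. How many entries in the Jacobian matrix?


Given: task space dimension = 6, joints = 6
Jacobian is a 6 x 6 matrix
Total entries = rows * columns
Total = 6 * 6
Total = 36

36


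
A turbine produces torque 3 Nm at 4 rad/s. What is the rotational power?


Given: tau = 3 Nm, omega = 4 rad/s
Using P = tau * omega
P = 3 * 4
P = 12 W

12 W


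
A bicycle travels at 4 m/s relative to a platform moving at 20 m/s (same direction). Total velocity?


Given: object velocity = 4 m/s, platform velocity = 20 m/s (same direction)
Using classical velocity addition: v_total = v_object + v_platform
v_total = 4 + 20
v_total = 24 m/s

24 m/s


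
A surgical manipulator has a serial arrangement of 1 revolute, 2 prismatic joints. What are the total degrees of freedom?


Given: serial robot with 1 revolute, 2 prismatic joints
DOF contribution per joint type: revolute=1, prismatic=1, spherical=3, fixed=0
DOF = 1*1 + 2*1
DOF = 3

3


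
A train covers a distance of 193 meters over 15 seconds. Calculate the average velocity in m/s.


Given: distance d = 193 m, time t = 15 s
Using v = d / t
v = 193 / 15
v = 193/15 m/s

193/15 m/s


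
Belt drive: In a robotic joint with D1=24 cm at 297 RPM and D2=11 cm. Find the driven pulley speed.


Given: D1 = 24 cm, w1 = 297 RPM, D2 = 11 cm
Using D1*w1 = D2*w2
w2 = D1*w1 / D2
w2 = 24*297 / 11
w2 = 7128 / 11
w2 = 648 RPM

648 RPM


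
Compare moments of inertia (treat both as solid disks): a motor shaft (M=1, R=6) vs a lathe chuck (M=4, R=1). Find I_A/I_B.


Given: M1=1 kg, R1=6 m, M2=4 kg, R2=1 m
For a disk: I = (1/2)*M*R^2, so I_A/I_B = (M1*R1^2)/(M2*R2^2)
M1*R1^2 = 1*36 = 36
M2*R2^2 = 4*1 = 4
I_A/I_B = 36/4 = 9

9


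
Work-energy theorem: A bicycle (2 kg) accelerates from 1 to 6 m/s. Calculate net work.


Given: m = 2 kg, v0 = 1 m/s, v = 6 m/s
Using W = (1/2)*m*(v^2 - v0^2)
v^2 = 6^2 = 36
v0^2 = 1^2 = 1
v^2 - v0^2 = 36 - 1 = 35
W = (1/2)*2*35 = 35 J

35 J


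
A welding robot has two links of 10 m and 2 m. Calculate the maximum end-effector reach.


Given: L1 = 10 m, L2 = 2 m
For a 2-link planar arm, max reach = L1 + L2 (fully extended)
Max reach = 10 + 2
Max reach = 12 m

12 m


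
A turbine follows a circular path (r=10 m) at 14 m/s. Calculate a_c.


Given: v = 14 m/s, r = 10 m
Using a_c = v^2 / r
a_c = 14^2 / 10
a_c = 196 / 10
a_c = 98/5 m/s^2

98/5 m/s^2


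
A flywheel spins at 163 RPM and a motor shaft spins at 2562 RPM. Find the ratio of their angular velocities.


Given: RPM_A = 163, RPM_B = 2562
omega = 2*pi*RPM/60, so omega_A/omega_B = RPM_A / RPM_B
omega_A/omega_B = 163 / 2562
omega_A/omega_B = 163/2562

163/2562


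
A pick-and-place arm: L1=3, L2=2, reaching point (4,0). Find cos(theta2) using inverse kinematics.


Given: L1 = 3, L2 = 2, target (x, y) = (4, 0)
Using cos(theta2) = (x^2 + y^2 - L1^2 - L2^2) / (2*L1*L2)
x^2 + y^2 = 4^2 + 0 = 16
L1^2 + L2^2 = 9 + 4 = 13
Numerator = 16 - 13 = 3
Denominator = 2*3*2 = 12
cos(theta2) = 3/12 = 1/4

1/4


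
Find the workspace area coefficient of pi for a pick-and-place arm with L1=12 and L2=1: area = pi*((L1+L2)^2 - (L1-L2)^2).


Given: L1 = 12, L2 = 1
(L1+L2)^2 = (13)^2 = 169
(L1-L2)^2 = (11)^2 = 121
Difference = 169 - 121 = 48
This equals 4*L1*L2 = 4*12*1 = 48
Workspace area = 48*pi

48


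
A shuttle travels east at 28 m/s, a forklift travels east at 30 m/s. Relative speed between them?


Given: v_A = 28 m/s east, v_B = 30 m/s east
Both move in the same direction; relative speed = |v_A - v_B|
|28 - 30| = |-2|
= 2 m/s

2 m/s


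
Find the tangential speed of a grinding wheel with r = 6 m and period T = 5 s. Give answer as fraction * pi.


Given: radius r = 6 m, period T = 5 s
Using v = 2*pi*r / T
v = 2*pi*6 / 5
v = 12*pi / 5
v = 12/5*pi m/s

12/5*pi m/s


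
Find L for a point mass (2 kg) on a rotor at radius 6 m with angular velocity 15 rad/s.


Given: m = 2 kg, r = 6 m, omega = 15 rad/s
For a point mass: I = m*r^2
I = 2*6^2 = 2*36 = 72
L = I*omega = 72*15
L = 1080 kg*m^2/s

1080 kg*m^2/s


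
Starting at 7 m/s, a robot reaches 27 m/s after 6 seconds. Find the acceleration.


Given: initial velocity v0 = 7 m/s, final velocity v = 27 m/s, time t = 6 s
Using a = (v - v0) / t
a = (27 - 7) / 6
a = 20 / 6
a = 10/3 m/s^2

10/3 m/s^2


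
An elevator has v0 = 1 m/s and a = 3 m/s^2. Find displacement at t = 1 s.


Given: v0 = 1 m/s, a = 3 m/s^2, t = 1 s
Using s = v0*t + (1/2)*a*t^2
s = 1*1 + (1/2)*3*1^2
s = 1 + (1/2)*3
s = 1 + 3/2
s = 5/2

5/2 m


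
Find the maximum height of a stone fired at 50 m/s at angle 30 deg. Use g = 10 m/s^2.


Given: v0 = 50 m/s, theta = 30 deg, g = 10 m/s^2
sin^2(30) = 1/4
Using H = v0^2 * sin^2(theta) / (2*g)
H = 50^2 * 1/4 / (2*10)
H = 2500 * 1/4 / 20
H = 625 / 20
H = 125/4 m

125/4 m


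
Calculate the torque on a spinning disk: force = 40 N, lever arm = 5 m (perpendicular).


Given: F = 40 N, r = 5 m, angle = 90 deg (perpendicular)
Using tau = F * r * sin(90)
sin(90) = 1
tau = 40 * 5 * 1
tau = 200 Nm

200 Nm


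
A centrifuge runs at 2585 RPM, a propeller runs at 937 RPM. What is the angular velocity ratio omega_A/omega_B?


Given: RPM_A = 2585, RPM_B = 937
omega = 2*pi*RPM/60, so omega_A/omega_B = RPM_A / RPM_B
omega_A/omega_B = 2585 / 937
omega_A/omega_B = 2585/937

2585/937


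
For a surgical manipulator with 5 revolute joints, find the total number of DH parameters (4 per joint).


Given: 5 joints, 4 DH parameters per joint (d, theta, a, alpha)
Total DH parameters = number_of_joints * 4
Total = 5 * 4
Total = 20

20


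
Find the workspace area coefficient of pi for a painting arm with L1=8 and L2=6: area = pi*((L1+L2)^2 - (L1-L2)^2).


Given: L1 = 8, L2 = 6
(L1+L2)^2 = (14)^2 = 196
(L1-L2)^2 = (2)^2 = 4
Difference = 196 - 4 = 192
This equals 4*L1*L2 = 4*8*6 = 192
Workspace area = 192*pi

192


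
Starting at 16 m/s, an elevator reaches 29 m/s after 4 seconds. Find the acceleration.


Given: initial velocity v0 = 16 m/s, final velocity v = 29 m/s, time t = 4 s
Using a = (v - v0) / t
a = (29 - 16) / 4
a = 13 / 4
a = 13/4 m/s^2

13/4 m/s^2


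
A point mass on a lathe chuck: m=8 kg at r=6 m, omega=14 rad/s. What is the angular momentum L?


Given: m = 8 kg, r = 6 m, omega = 14 rad/s
For a point mass: I = m*r^2
I = 8*6^2 = 8*36 = 288
L = I*omega = 288*14
L = 4032 kg*m^2/s

4032 kg*m^2/s


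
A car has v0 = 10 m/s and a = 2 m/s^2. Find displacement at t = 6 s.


Given: v0 = 10 m/s, a = 2 m/s^2, t = 6 s
Using s = v0*t + (1/2)*a*t^2
s = 10*6 + (1/2)*2*6^2
s = 60 + (1/2)*72
s = 60 + 36
s = 96

96 m


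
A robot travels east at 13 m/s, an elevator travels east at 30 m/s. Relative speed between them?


Given: v_A = 13 m/s east, v_B = 30 m/s east
Both move in the same direction; relative speed = |v_A - v_B|
|13 - 30| = |-17|
= 17 m/s

17 m/s


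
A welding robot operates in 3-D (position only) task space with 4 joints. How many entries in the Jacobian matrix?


Given: task space dimension = 3, joints = 4
Jacobian is a 3 x 4 matrix
Total entries = rows * columns
Total = 3 * 4
Total = 12

12


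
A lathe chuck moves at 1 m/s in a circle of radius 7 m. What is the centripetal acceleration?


Given: v = 1 m/s, r = 7 m
Using a_c = v^2 / r
a_c = 1^2 / 7
a_c = 1 / 7
a_c = 1/7 m/s^2

1/7 m/s^2


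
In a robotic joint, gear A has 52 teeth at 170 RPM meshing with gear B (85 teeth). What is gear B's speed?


Given: N1 = 52 teeth, w1 = 170 RPM, N2 = 85 teeth
Using N1*w1 = N2*w2
w2 = N1*w1 / N2
w2 = 52*170 / 85
w2 = 8840 / 85
w2 = 104 RPM

104 RPM


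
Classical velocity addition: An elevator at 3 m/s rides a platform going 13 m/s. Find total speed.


Given: object velocity = 3 m/s, platform velocity = 13 m/s (same direction)
Using classical velocity addition: v_total = v_object + v_platform
v_total = 3 + 13
v_total = 16 m/s

16 m/s


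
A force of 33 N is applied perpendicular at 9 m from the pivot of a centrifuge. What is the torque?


Given: F = 33 N, r = 9 m, angle = 90 deg (perpendicular)
Using tau = F * r * sin(90)
sin(90) = 1
tau = 33 * 9 * 1
tau = 297 Nm

297 Nm


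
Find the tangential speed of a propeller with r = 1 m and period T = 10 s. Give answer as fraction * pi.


Given: radius r = 1 m, period T = 10 s
Using v = 2*pi*r / T
v = 2*pi*1 / 10
v = 2*pi / 10
v = 1/5*pi m/s

1/5*pi m/s


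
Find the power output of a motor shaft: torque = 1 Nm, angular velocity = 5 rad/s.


Given: tau = 1 Nm, omega = 5 rad/s
Using P = tau * omega
P = 1 * 5
P = 5 W

5 W


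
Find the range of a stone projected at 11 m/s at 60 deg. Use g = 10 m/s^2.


Given: v0 = 11 m/s, theta = 60 deg, g = 10 m/s^2
sin(2*60) = sin(120) = sqrt(3)/2
Using R = v0^2 * sin(2*theta) / g
R = 11^2 * (sqrt(3)/2) / 10
R = 121 * sqrt(3) / 20
R = 121/20*sqrt(3) m

121/20*sqrt(3) m


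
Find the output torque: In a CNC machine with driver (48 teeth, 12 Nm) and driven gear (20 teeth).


Given: N1 = 48, N2 = 20, T1 = 12 Nm
Using T2/T1 = N2/N1
T2 = T1 * N2 / N1
T2 = 12 * 20 / 48
T2 = 240 / 48
T2 = 5 Nm

5 Nm
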